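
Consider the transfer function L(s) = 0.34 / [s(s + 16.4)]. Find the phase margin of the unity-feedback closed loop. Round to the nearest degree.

Gain crossover: |L(jω)| = 1 at ω ≈ 0.0207 rad/sec.
∠L(j0.0207) = −90° − arctan(0.0207/16.4) ≈ -90.07°
PM = 180° + (-90.07°) = 89.93°

90°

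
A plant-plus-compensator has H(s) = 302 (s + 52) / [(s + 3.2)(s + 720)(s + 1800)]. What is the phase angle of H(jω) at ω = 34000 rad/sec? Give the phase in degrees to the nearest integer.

∠(j34000 + 52) = arctan(34000/52) = 89.91°
∠(j34000 + 3.2) = arctan(34000/3.2) = 89.99°
∠(j34000 + 720) = arctan(34000/720) = 88.79°
∠(j34000 + 1800) = arctan(34000/1800) = 86.97°
∠H(j34000) = 89.91° − (89.99° + 88.79° + 86.97°) = -175.84°

-176°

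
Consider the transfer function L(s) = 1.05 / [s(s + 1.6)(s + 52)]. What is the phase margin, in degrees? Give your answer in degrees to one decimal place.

Gain crossover: |L(jω)| = 1 at ω ≈ 0.0126 rad/sec.
∠L(j0.0126) = −90° − arctan(0.0126/1.6) − arctan(0.0126/52) ≈ -90.47°
PM = 180° + (-90.47°) = 89.53°

89.5°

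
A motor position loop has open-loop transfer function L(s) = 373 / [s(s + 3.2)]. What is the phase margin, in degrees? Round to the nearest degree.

Gain crossover: |L(jω)| = 1 at ω ≈ 19.2 rad/s.
∠L(j19.2) = −90° − arctan(19.2/3.2) ≈ -170.53°
PM = 180° + (-170.53°) = 9.47°

9°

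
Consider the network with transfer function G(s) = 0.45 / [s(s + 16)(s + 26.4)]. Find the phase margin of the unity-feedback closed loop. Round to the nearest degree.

90°

Gain crossover: |G(jω)| = 1 at ω ≈ 0.00107 rad s⁻¹.
∠G(j0.00107) = −90° − arctan(0.00107/16) − arctan(0.00107/26.4) ≈ -90.01°
PM = 180° + (-90.01°) = 89.99°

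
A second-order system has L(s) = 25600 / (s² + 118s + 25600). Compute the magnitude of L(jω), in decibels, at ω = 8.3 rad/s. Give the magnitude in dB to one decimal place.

0.0 dB

|(j8.3)² + 118(j8.3) + 25600| = |25531 + j979.4| = 2.555e+04
|L(j8.3)| = 25600 / 2.555e+04 = 1.002
20 log₁₀(1.002) = 0.02 dB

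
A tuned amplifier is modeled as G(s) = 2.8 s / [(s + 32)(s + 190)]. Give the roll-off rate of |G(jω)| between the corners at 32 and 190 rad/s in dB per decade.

0 dB/decade

In this band the factors already past their corner are: 1 differentiator zero, pole at 32; net slope = 0 dB/decade.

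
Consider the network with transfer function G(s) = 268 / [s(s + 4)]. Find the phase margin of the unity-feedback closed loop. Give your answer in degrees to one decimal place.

Gain crossover: |G(jω)| = 1 at ω ≈ 16.1 rad s⁻¹.
∠G(j16.1) = −90° − arctan(16.1/4) ≈ -166.07°
PM = 180° + (-166.07°) = 13.93°

13.9 deg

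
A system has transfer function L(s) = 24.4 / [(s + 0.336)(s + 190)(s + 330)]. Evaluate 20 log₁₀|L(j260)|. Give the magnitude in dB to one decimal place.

|j260 + 0.336| = √(260² + 0.336²) = 260
|j260 + 190| = √(260² + 190²) = 322
|j260 + 330| = √(260² + 330²) = 420.1
|L(j260)| = 24.4 / (260 × 322 × 420.1) = 6.9367e-07
20 log₁₀(6.9367e-07) = -123.18 dB

-123.2 dB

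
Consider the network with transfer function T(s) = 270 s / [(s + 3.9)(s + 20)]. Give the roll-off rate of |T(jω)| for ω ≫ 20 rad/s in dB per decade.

With 1 zero and 2 poles, the high-frequency asymptotic slope is 20 × (1 − 2) = -20 dB/decade.

-20 dB/decade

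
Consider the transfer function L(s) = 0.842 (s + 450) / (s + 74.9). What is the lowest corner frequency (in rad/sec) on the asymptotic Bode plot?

74.9 rad/sec

Break frequencies occur at each pole and zero magnitude: 74.9 rad/sec, 450 rad/sec.
The lowest is 74.9 rad/sec.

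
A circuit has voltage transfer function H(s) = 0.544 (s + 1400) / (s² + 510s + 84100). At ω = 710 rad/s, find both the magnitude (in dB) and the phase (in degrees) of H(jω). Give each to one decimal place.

|j710 + 1400| = √(710² + 1400²) = 1570
|(j710)² + 510(j710) + 84100| = |-4.2e+05 + j3.621e+05| = 5.545e+05
|H(j710)| = 0.544 × 1570 / 5.545e+05 = 0.0015399
20 log₁₀(0.0015399) = -56.25 dB
∠(j710 + 1400) = arctan(710/1400) = 26.89°
∠[(j710)² + 510(j710) + 84100] = ∠[-4.2e+05 + j3.621e+05] = 139.23°
∠H(j710) = 26.89° − 139.23° = -112.34°

|H| = -56.3 dB, ∠H = -112.3°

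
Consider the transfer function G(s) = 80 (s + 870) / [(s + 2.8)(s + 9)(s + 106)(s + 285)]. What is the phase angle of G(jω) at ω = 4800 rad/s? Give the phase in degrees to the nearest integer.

∠(j4800 + 870) = arctan(4800/870) = 79.73°
∠(j4800 + 2.8) = arctan(4800/2.8) = 89.97°
∠(j4800 + 9) = arctan(4800/9) = 89.89°
∠(j4800 + 106) = arctan(4800/106) = 88.73°
∠(j4800 + 285) = arctan(4800/285) = 86.60°
∠G(j4800) = 79.73° − (89.97° + 89.89° + 88.73° + 86.60°) = -275.47°

-275°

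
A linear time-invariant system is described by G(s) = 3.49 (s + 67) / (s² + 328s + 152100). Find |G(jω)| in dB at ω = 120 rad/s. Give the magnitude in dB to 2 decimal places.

-49.50 dB

|j120 + 67| = √(120² + 67²) = 137.4
|(j120)² + 328(j120) + 152100| = |1.377e+05 + j39360| = 1.432e+05
|G(j120)| = 3.49 × 137.4 / 1.432e+05 = 0.0033492
20 log₁₀(0.0033492) = -49.501 dB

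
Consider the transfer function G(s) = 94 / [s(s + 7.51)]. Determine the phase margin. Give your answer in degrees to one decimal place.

Gain crossover: |G(jω)| = 1 at ω ≈ 8.36 rad s⁻¹.
∠G(j8.36) = −90° − arctan(8.36/7.51) ≈ -138.08°
PM = 180° + (-138.08°) = 41.92°

41.9°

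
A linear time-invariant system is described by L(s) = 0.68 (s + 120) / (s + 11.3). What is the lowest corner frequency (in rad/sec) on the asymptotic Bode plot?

Break frequencies occur at each pole and zero magnitude: 11.3 rad/sec, 120 rad/sec.
The lowest is 11.3 rad/sec.

11.3 rad/sec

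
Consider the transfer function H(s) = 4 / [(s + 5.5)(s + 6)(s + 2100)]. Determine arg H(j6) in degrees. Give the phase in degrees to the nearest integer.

∠(j6 + 5.5) = arctan(6/5.5) = 47.49°
∠(j6 + 6) = arctan(6/6) = 45.00°
∠(j6 + 2100) = arctan(6/2100) = 0.16°
∠H(j6) = − (47.49° + 45.00° + 0.16°) = -92.65°

-93 deg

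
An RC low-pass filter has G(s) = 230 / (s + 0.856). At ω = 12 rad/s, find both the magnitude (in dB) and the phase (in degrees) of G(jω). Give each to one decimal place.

|G| = 25.6 dB, ∠G = -85.9°

|j12 + 0.856| = √(12² + 0.856²) = 12.03
|G(j12)| = 230 / 12.03 = 19.118
20 log₁₀(19.118) = 25.63 dB
∠(j12 + 0.856) = arctan(12/0.856) = 85.92°
∠G(j12) = −85.92° = -85.92°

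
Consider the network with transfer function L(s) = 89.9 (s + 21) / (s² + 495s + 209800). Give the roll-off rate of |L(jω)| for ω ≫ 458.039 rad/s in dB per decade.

-20 dB/decade

With 1 zero and 2 poles, the high-frequency asymptotic slope is 20 × (1 − 2) = -20 dB/decade.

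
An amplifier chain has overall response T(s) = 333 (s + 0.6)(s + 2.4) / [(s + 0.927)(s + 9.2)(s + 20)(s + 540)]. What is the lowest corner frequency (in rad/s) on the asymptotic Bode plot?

0.6 rad/s

Break frequencies occur at each pole and zero magnitude: 0.6 rad/s, 0.927 rad/s, 2.4 rad/s, 9.2 rad/s, 20 rad/s, 540 rad/s.
The lowest is 0.6 rad/s.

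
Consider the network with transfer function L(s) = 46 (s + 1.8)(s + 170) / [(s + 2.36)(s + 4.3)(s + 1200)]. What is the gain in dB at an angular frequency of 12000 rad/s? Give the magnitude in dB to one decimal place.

-48.4 dB

|j12000 + 1.8| = √(12000² + 1.8²) = 1.2e+04
|j12000 + 170| = √(12000² + 170²) = 1.2e+04
|j12000 + 2.36| = √(12000² + 2.36²) = 1.2e+04
|j12000 + 4.3| = √(12000² + 4.3²) = 1.2e+04
|j12000 + 1200| = √(12000² + 1200²) = 1.206e+04
|L(j12000)| = 46 × 1.2e+04 × 1.2e+04 / (1.2e+04 × 1.2e+04 × 1.206e+04) = 0.0038147
20 log₁₀(0.0038147) = -48.37 dB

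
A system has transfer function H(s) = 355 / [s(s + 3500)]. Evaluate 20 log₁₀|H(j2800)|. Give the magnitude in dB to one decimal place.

-91.0 dB

|j2800 + 3500| = √(2800² + 3500²) = 4482
|j2800| = 2800
|H(j2800)| = 355 / (4482 × 2800) = 2.8287e-05
20 log₁₀(2.8287e-05) = -90.97 dB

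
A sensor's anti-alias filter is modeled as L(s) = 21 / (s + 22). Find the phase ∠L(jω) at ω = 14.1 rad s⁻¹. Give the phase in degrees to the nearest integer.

-33°

∠(j14.1 + 22) = arctan(14.1/22) = 32.66°
∠L(j14.1) = −32.66° = -32.66°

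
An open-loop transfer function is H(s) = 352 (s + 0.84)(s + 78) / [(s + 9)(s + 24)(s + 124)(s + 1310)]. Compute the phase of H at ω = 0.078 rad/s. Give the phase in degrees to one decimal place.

4.6°

∠(j0.078 + 0.84) = arctan(0.078/0.84) = 5.31°
∠(j0.078 + 78) = arctan(0.078/78) = 0.06°
∠(j0.078 + 9) = arctan(0.078/9) = 0.50°
∠(j0.078 + 24) = arctan(0.078/24) = 0.19°
∠(j0.078 + 124) = arctan(0.078/124) = 0.04°
∠(j0.078 + 1310) = arctan(0.078/1310) = 0.00°
∠H(j0.078) = 5.31° + 0.06° − (0.50° + 0.19° + 0.04° + 0.00°) = 4.64°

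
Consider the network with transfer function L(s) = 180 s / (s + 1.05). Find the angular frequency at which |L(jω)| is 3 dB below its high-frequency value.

For a single-pole high-pass, the −3 dB point is at the pole: ω = 1.05 rad/sec.

1.05 rad/sec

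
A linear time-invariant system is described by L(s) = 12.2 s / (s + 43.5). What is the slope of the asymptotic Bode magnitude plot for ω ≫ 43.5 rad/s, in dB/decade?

With 1 zero and 1 pole, the high-frequency asymptotic slope is 20 × (1 − 1) = 0 dB/decade.

0 dB/decade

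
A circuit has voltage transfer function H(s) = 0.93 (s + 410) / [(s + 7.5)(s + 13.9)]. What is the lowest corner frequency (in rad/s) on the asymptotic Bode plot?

7.5 rad/s

Break frequencies occur at each pole and zero magnitude: 7.5 rad/s, 13.9 rad/s, 410 rad/s.
The lowest is 7.5 rad/s.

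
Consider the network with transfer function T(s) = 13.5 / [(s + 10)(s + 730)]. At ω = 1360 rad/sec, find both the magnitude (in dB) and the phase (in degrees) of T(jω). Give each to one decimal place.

|j1360 + 10| = √(1360² + 10²) = 1360
|j1360 + 730| = √(1360² + 730²) = 1544
|T(j1360)| = 13.5 / (1360 × 1544) = 6.4308e-06
20 log₁₀(6.4308e-06) = -103.83 dB
∠(j1360 + 10) = arctan(1360/10) = 89.58°
∠(j1360 + 730) = arctan(1360/730) = 61.77°
∠T(j1360) = − (89.58° + 61.77°) = -151.35°

|T| = -103.8 dB, ∠T = -151.4 deg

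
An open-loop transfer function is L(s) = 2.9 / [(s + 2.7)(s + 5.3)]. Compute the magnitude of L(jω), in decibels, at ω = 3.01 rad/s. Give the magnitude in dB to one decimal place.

|j3.01 + 2.7| = √(3.01² + 2.7²) = 4.044
|j3.01 + 5.3| = √(3.01² + 5.3²) = 6.095
|L(j3.01)| = 2.9 / (4.044 × 6.095) = 0.11767
20 log₁₀(0.11767) = -18.59 dB

-18.6 dB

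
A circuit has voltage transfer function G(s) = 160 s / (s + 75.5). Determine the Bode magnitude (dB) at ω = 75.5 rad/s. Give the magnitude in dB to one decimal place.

41.1 dB

|j75.5| = 75.5
|j75.5 + 75.5| = √(75.5² + 75.5²) = 106.8
|G(j75.5)| = 160 × 75.5 / 106.8 = 113.14
20 log₁₀(113.14) = 41.07 dB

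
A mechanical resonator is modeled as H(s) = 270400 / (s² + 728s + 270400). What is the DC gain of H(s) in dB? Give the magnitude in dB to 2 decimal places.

0.00 dB

H(0) = 270400 / 270400 = 1
20 log₁₀(1) = 0.000 dB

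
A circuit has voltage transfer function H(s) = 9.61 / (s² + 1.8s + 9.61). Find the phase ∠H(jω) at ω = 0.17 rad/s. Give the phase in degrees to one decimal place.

-1.8°

∠[(j0.17)² + 1.8(j0.17) + 9.61] = ∠[9.5811 + j0.306] = 1.83°
∠H(j0.17) = −1.83° = -1.83°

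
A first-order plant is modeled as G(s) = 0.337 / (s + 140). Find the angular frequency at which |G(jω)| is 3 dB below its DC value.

For a single-pole low-pass, the −3 dB point is at the pole: ω = 140 rad s⁻¹.

140 rad s⁻¹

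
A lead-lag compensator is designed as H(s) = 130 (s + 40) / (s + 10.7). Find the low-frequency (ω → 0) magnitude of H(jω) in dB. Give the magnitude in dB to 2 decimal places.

53.73 dB

H(0) = 130 × 40 / 10.7 = 485.98
20 log₁₀(485.98) = 53.732 dB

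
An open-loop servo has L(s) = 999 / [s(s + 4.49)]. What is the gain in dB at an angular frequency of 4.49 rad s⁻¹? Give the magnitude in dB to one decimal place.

30.9 dB

|j4.49 + 4.49| = √(4.49² + 4.49²) = 6.35
|j4.49| = 4.49
|L(j4.49)| = 999 / (6.35 × 4.49) = 35.039
20 log₁₀(35.039) = 30.89 dB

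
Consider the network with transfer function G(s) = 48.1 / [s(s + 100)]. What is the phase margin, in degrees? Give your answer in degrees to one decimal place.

89.7°

Gain crossover: |G(jω)| = 1 at ω ≈ 0.481 rad/s.
∠G(j0.481) = −90° − arctan(0.481/100) ≈ -90.28°
PM = 180° + (-90.28°) = 89.72°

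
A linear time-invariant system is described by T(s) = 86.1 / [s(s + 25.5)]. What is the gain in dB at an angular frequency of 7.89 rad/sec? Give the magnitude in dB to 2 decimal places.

|j7.89 + 25.5| = √(7.89² + 25.5²) = 26.69
|j7.89| = 7.89
|T(j7.89)| = 86.1 / (26.69 × 7.89) = 0.40882
20 log₁₀(0.40882) = -7.769 dB

-7.77 dB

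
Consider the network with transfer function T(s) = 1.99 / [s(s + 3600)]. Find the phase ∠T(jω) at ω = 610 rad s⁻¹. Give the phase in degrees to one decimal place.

∠(j610 + 3600) = arctan(610/3600) = 9.62°
∠(j610) = 90.00°
∠T(j610) = − (9.62° + 90.00°) = -99.62°

-99.6°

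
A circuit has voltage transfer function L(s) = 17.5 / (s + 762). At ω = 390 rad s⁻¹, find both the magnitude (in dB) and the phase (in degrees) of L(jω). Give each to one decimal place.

|j390 + 762| = √(390² + 762²) = 856
|L(j390)| = 17.5 / 856 = 0.020444
20 log₁₀(0.020444) = -33.79 dB
∠(j390 + 762) = arctan(390/762) = 27.10°
∠L(j390) = −27.10° = -27.10°

|L| = -33.8 dB, ∠L = -27.1 deg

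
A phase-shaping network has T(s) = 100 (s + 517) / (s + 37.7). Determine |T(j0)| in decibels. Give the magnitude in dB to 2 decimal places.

62.74 dB

T(0) = 100 × 517 / 37.7 = 1371.4
20 log₁₀(1371.4) = 62.743 dB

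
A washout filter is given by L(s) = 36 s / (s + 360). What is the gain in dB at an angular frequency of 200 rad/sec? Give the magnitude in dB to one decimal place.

24.9 dB

|j200| = 200
|j200 + 360| = √(200² + 360²) = 411.8
|L(j200)| = 36 × 200 / 411.8 = 17.483
20 log₁₀(17.483) = 24.85 dB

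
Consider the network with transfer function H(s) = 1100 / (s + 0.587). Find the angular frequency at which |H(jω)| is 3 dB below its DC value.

For a single-pole low-pass, the −3 dB point is at the pole: ω = 0.587 rad/s.

0.587 rad/s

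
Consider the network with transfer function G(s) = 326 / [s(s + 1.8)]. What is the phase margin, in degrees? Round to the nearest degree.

Gain crossover: |G(jω)| = 1 at ω ≈ 18 rad/s.
∠G(j18) = −90° − arctan(18/1.8) ≈ -174.29°
PM = 180° + (-174.29°) = 5.71°

6°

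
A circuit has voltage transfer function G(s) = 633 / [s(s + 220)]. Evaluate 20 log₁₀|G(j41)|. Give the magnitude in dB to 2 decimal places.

-23.22 dB

|j41 + 220| = √(41² + 220²) = 223.8
|j41| = 41
|G(j41)| = 633 / (223.8 × 41) = 0.06899
20 log₁₀(0.06899) = -23.224 dB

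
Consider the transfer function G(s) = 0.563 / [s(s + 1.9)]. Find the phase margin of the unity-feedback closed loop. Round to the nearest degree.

Gain crossover: |G(jω)| = 1 at ω ≈ 0.293 rad s⁻¹.
∠G(j0.293) = −90° − arctan(0.293/1.9) ≈ -98.76°
PM = 180° + (-98.76°) = 81.24°

81°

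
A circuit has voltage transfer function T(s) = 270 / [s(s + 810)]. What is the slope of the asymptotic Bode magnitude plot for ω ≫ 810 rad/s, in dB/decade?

With 0 zeros and 2 poles, the high-frequency asymptotic slope is 20 × (0 − 2) = -40 dB/decade.

-40 dB/decade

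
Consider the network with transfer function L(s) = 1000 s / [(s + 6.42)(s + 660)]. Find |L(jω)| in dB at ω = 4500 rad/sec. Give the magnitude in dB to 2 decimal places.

|j4500| = 4500
|j4500 + 6.42| = √(4500² + 6.42²) = 4500
|j4500 + 660| = √(4500² + 660²) = 4548
|L(j4500)| = 1000 × 4500 / (4500 × 4548) = 0.21987
20 log₁₀(0.21987) = -13.157 dB

-13.16 dB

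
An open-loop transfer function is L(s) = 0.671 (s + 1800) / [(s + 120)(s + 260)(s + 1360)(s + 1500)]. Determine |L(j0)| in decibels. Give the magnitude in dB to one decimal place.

-154.4 dB

L(0) = 0.671 × 1800 / (120 × 260 × 1360 × 1500) = 1.8976e-08
20 log₁₀(1.8976e-08) = -154.44 dB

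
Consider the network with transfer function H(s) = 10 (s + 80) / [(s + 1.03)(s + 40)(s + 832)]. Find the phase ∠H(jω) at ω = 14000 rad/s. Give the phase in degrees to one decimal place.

-176.8°

∠(j14000 + 80) = arctan(14000/80) = 89.67°
∠(j14000 + 1.03) = arctan(14000/1.03) = 90.00°
∠(j14000 + 40) = arctan(14000/40) = 89.84°
∠(j14000 + 832) = arctan(14000/832) = 86.60°
∠H(j14000) = 89.67° − (90.00° + 89.84° + 86.60°) = -176.76°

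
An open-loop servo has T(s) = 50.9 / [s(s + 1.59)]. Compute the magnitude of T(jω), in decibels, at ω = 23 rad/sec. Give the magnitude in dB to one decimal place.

|j23 + 1.59| = √(23² + 1.59²) = 23.05
|j23| = 23
|T(j23)| = 50.9 / (23.05 × 23) = 0.09599
20 log₁₀(0.09599) = -20.36 dB

-20.4 dB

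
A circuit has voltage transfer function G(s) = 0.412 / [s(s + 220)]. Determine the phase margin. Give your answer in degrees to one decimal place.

90.0°

Gain crossover: |G(jω)| = 1 at ω ≈ 0.00187 rad/sec.
∠G(j0.00187) = −90° − arctan(0.00187/220) ≈ -90.00°
PM = 180° + (-90.00°) = 90.00°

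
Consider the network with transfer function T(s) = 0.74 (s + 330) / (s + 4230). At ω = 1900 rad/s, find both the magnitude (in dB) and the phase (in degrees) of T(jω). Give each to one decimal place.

|j1900 + 330| = √(1900² + 330²) = 1928
|j1900 + 4230| = √(1900² + 4230²) = 4637
|T(j1900)| = 0.74 × 1928 / 4637 = 0.30774
20 log₁₀(0.30774) = -10.24 dB
∠(j1900 + 330) = arctan(1900/330) = 80.15°
∠(j1900 + 4230) = arctan(1900/4230) = 24.19°
∠T(j1900) = 80.15° − 24.19° = 55.96°

|T| = -10.2 dB, ∠T = 56.0°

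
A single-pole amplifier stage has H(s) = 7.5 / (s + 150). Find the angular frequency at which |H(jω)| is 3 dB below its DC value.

150 rad s⁻¹

For a single-pole low-pass, the −3 dB point is at the pole: ω = 150 rad s⁻¹.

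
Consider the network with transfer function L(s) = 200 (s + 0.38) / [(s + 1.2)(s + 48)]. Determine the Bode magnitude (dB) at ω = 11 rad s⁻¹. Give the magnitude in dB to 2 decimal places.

12.13 dB

|j11 + 0.38| = √(11² + 0.38²) = 11.01
|j11 + 1.2| = √(11² + 1.2²) = 11.07
|j11 + 48| = √(11² + 48²) = 49.24
|L(j11)| = 200 × 11.01 / (11.07 × 49.24) = 4.0398
20 log₁₀(4.0398) = 12.127 dB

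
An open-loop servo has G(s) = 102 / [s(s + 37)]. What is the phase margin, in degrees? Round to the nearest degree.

86°

Gain crossover: |G(jω)| = 1 at ω ≈ 2.75 rad/s.
∠G(j2.75) = −90° − arctan(2.75/37) ≈ -94.25°
PM = 180° + (-94.25°) = 85.75°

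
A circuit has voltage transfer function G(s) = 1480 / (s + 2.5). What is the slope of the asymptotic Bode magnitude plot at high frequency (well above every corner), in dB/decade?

-20 dB/decade

With 0 zeros and 1 pole, the high-frequency asymptotic slope is 20 × (0 − 1) = -20 dB/decade.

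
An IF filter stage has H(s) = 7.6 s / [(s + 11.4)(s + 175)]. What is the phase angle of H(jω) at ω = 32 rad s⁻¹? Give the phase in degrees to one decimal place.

9.2°

∠(j32) = 90.00°
∠(j32 + 11.4) = arctan(32/11.4) = 70.39°
∠(j32 + 175) = arctan(32/175) = 10.36°
∠H(j32) = 90.00° − (70.39° + 10.36°) = 9.25°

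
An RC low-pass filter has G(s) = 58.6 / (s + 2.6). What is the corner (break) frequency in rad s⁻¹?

The single real pole at s = −2.6 gives a corner at ω = 2.6 rad s⁻¹.

2.6 rad s⁻¹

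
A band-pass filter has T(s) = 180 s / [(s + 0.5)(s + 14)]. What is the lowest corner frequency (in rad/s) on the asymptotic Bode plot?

0.5 rad/s

Break frequencies occur at each pole and zero magnitude: 0.5 rad/s, 14 rad/s.
The lowest is 0.5 rad/s.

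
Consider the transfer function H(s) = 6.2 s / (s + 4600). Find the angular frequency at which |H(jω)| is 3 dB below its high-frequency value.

4600 rad s⁻¹

For a single-pole high-pass, the −3 dB point is at the pole: ω = 4600 rad s⁻¹.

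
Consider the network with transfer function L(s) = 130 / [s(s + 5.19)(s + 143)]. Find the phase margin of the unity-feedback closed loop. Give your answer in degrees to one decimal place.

Gain crossover: |L(jω)| = 1 at ω ≈ 0.175 rad s⁻¹.
∠L(j0.175) = −90° − arctan(0.175/5.19) − arctan(0.175/143) ≈ -92.00°
PM = 180° + (-92.00°) = 88.00°

88.0°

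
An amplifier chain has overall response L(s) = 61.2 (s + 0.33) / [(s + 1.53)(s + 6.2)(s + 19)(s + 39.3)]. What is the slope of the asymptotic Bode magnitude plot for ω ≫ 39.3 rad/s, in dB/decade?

-60 dB/decade

With 1 zero and 4 poles, the high-frequency asymptotic slope is 20 × (1 − 4) = -60 dB/decade.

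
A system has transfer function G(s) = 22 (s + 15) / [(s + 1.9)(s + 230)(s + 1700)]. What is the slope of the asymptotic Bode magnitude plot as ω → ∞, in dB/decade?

-40 dB/decade

With 1 zero and 3 poles, the high-frequency asymptotic slope is 20 × (1 − 3) = -40 dB/decade.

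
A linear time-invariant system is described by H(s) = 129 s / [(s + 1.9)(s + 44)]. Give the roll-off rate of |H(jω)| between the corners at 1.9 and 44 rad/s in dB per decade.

In this band the factors already past their corner are: 1 differentiator zero, pole at 1.9; net slope = 0 dB/decade.

0 dB/decade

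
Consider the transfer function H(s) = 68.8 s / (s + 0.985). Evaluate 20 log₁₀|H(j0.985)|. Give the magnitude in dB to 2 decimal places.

33.74 dB

|j0.985| = 0.985
|j0.985 + 0.985| = √(0.985² + 0.985²) = 1.393
|H(j0.985)| = 68.8 × 0.985 / 1.393 = 48.649
20 log₁₀(48.649) = 33.741 dB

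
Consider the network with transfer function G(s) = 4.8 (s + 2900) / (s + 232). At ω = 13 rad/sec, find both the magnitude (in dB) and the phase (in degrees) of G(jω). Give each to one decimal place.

|j13 + 2900| = √(13² + 2900²) = 2900
|j13 + 232| = √(13² + 232²) = 232.4
|G(j13)| = 4.8 × 2900 / 232.4 = 59.907
20 log₁₀(59.907) = 35.55 dB
∠(j13 + 2900) = arctan(13/2900) = 0.26°
∠(j13 + 232) = arctan(13/232) = 3.21°
∠G(j13) = 0.26° − 3.21° = -2.95°

|G| = 35.5 dB, ∠G = -3.0°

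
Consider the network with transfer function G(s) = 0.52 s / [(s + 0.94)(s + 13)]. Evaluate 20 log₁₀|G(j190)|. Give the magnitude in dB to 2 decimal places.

-51.28 dB

|j190| = 190
|j190 + 0.94| = √(190² + 0.94²) = 190
|j190 + 13| = √(190² + 13²) = 190.4
|G(j190)| = 0.52 × 190 / (190 × 190.4) = 0.0027304
20 log₁₀(0.0027304) = -51.275 dB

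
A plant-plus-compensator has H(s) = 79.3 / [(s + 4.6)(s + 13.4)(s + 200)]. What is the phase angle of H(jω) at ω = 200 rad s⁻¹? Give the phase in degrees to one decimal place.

-219.8°

∠(j200 + 4.6) = arctan(200/4.6) = 88.68°
∠(j200 + 13.4) = arctan(200/13.4) = 86.17°
∠(j200 + 200) = arctan(200/200) = 45.00°
∠H(j200) = − (88.68° + 86.17° + 45.00°) = -219.85°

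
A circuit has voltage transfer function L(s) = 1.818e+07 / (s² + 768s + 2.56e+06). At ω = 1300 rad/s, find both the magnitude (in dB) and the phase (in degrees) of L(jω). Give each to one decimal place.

|(j1300)² + 768(j1300) + 2.56e+06| = |8.7e+05 + j9.984e+05| = 1.324e+06
|L(j1300)| = 1.818e+07 / 1.324e+06 = 13.728
20 log₁₀(13.728) = 22.75 dB
∠[(j1300)² + 768(j1300) + 2.56e+06] = ∠[8.7e+05 + j9.984e+05] = 48.93°
∠L(j1300) = −48.93° = -48.93°

|L| = 22.8 dB, ∠L = -48.9°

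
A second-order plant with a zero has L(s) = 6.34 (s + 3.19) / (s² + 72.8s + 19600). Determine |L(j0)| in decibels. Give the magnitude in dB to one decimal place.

-59.7 dB

L(0) = 6.34 × 3.19 / 19600 = 0.0010319
20 log₁₀(0.0010319) = -59.73 dB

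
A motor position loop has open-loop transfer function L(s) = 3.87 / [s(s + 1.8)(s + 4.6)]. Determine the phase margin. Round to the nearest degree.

Gain crossover: |L(jω)| = 1 at ω ≈ 0.451 rad/sec.
∠L(j0.451) = −90° − arctan(0.451/1.8) − arctan(0.451/4.6) ≈ -109.67°
PM = 180° + (-109.67°) = 70.33°

70 deg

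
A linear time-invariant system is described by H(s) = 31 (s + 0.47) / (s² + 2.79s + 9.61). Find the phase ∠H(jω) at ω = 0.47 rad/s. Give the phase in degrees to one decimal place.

∠(j0.47 + 0.47) = arctan(0.47/0.47) = 45.00°
∠[(j0.47)² + 2.79(j0.47) + 9.61] = ∠[9.3891 + j1.3113] = 7.95°
∠H(j0.47) = 45.00° − 7.95° = 37.05°

37.0 deg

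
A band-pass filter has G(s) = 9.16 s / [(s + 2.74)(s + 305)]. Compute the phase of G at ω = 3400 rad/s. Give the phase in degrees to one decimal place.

∠(j3400) = 90.00°
∠(j3400 + 2.74) = arctan(3400/2.74) = 89.95°
∠(j3400 + 305) = arctan(3400/305) = 84.87°
∠G(j3400) = 90.00° − (89.95° + 84.87°) = -84.83°

-84.8°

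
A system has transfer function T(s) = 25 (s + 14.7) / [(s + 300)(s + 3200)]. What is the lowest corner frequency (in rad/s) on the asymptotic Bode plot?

Break frequencies occur at each pole and zero magnitude: 14.7 rad/s, 300 rad/s, 3200 rad/s.
The lowest is 14.7 rad/s.

14.7 rad/s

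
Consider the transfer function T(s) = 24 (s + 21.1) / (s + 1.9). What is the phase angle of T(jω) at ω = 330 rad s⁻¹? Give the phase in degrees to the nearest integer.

∠(j330 + 21.1) = arctan(330/21.1) = 86.34°
∠(j330 + 1.9) = arctan(330/1.9) = 89.67°
∠T(j330) = 86.34° − 89.67° = -3.33°

-3°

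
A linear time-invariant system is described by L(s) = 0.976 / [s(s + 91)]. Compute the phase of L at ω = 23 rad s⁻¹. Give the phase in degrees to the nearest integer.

-104 deg

∠(j23 + 91) = arctan(23/91) = 14.18°
∠(j23) = 90.00°
∠L(j23) = − (14.18° + 90.00°) = -104.18°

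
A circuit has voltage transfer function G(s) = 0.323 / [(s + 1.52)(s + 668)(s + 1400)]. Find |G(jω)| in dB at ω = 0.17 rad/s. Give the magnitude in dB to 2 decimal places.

|j0.17 + 1.52| = √(0.17² + 1.52²) = 1.529
|j0.17 + 668| = √(0.17² + 668²) = 668
|j0.17 + 1400| = √(0.17² + 1400²) = 1400
|G(j0.17)| = 0.323 / (1.529 × 668 × 1400) = 2.2582e-07
20 log₁₀(2.2582e-07) = -132.925 dB

-132.92 dB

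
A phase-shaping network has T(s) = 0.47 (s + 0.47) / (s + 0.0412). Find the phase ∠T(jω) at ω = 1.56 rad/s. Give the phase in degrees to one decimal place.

-15.3 deg

∠(j1.56 + 0.47) = arctan(1.56/0.47) = 73.23°
∠(j1.56 + 0.0412) = arctan(1.56/0.0412) = 88.49°
∠T(j1.56) = 73.23° − 88.49° = -15.25°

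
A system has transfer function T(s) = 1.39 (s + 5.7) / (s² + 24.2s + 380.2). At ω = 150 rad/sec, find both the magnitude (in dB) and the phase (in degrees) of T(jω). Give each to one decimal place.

|T| = -40.6 dB, ∠T = -82.9°

|j150 + 5.7| = √(150² + 5.7²) = 150.1
|(j150)² + 24.2(j150) + 380.2| = |-22120 + j3630| = 2.242e+04
|T(j150)| = 1.39 × 150.1 / 2.242e+04 = 0.0093082
20 log₁₀(0.0093082) = -40.62 dB
∠(j150 + 5.7) = arctan(150/5.7) = 87.82°
∠[(j150)² + 24.2(j150) + 380.2] = ∠[-22120 + j3630] = 170.68°
∠T(j150) = 87.82° − 170.68° = -82.86°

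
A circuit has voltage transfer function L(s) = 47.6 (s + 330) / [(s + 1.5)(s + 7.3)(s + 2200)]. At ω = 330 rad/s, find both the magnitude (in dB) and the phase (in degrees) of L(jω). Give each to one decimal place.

|j330 + 330| = √(330² + 330²) = 466.7
|j330 + 1.5| = √(330² + 1.5²) = 330
|j330 + 7.3| = √(330² + 7.3²) = 330.1
|j330 + 2200| = √(330² + 2200²) = 2225
|L(j330)| = 47.6 × 466.7 / (330 × 330.1 × 2225) = 9.1673e-05
20 log₁₀(9.1673e-05) = -80.76 dB
∠(j330 + 330) = arctan(330/330) = 45.00°
∠(j330 + 1.5) = arctan(330/1.5) = 89.74°
∠(j330 + 7.3) = arctan(330/7.3) = 88.73°
∠(j330 + 2200) = arctan(330/2200) = 8.53°
∠L(j330) = 45.00° − (89.74° + 88.73° + 8.53°) = -142.00°

|L| = -80.8 dB, ∠L = -142.0 deg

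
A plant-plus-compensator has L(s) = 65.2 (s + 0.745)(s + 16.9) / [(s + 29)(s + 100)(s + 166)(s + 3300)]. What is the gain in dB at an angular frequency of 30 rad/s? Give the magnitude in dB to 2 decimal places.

-91.13 dB

|j30 + 0.745| = √(30² + 0.745²) = 30.01
|j30 + 16.9| = √(30² + 16.9²) = 34.43
|j30 + 29| = √(30² + 29²) = 41.73
|j30 + 100| = √(30² + 100²) = 104.4
|j30 + 166| = √(30² + 166²) = 168.7
|j30 + 3300| = √(30² + 3300²) = 3300
|L(j30)| = 65.2 × 30.01 × 34.43 / (41.73 × 104.4 × 168.7 × 3300) = 2.7781e-05
20 log₁₀(2.7781e-05) = -91.125 dB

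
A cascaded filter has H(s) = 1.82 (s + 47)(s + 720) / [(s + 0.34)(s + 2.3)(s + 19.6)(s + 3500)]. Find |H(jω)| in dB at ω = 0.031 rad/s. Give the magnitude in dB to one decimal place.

1.2 dB

|j0.031 + 47| = √(0.031² + 47²) = 47
|j0.031 + 720| = √(0.031² + 720²) = 720
|j0.031 + 0.34| = √(0.031² + 0.34²) = 0.3414
|j0.031 + 2.3| = √(0.031² + 2.3²) = 2.3
|j0.031 + 19.6| = √(0.031² + 19.6²) = 19.6
|j0.031 + 3500| = √(0.031² + 3500²) = 3500
|H(j0.031)| = 1.82 × 47 × 720 / (0.3414 × 2.3 × 19.6 × 3500) = 1.1432
20 log₁₀(1.1432) = 1.16 dB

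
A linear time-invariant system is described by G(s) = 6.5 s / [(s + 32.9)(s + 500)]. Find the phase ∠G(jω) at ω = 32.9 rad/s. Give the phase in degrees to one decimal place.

41.2°

∠(j32.9) = 90.00°
∠(j32.9 + 32.9) = arctan(32.9/32.9) = 45.00°
∠(j32.9 + 500) = arctan(32.9/500) = 3.76°
∠G(j32.9) = 90.00° − (45.00° + 3.76°) = 41.24°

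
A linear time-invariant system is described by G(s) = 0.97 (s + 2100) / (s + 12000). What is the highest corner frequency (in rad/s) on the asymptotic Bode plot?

Break frequencies occur at each pole and zero magnitude: 2100 rad/s, 12000 rad/s.
The highest is 12000 rad/s.

12000 rad/s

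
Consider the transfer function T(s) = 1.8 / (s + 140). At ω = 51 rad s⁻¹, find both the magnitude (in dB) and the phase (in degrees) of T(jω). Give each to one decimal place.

|T| = -38.4 dB, ∠T = -20.0°

|j51 + 140| = √(51² + 140²) = 149
|T(j51)| = 1.8 / 149 = 0.012081
20 log₁₀(0.012081) = -38.36 dB
∠(j51 + 140) = arctan(51/140) = 20.02°
∠T(j51) = −20.02° = -20.02°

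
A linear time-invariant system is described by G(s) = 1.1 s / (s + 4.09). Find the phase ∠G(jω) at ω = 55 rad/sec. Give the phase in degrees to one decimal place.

∠(j55) = 90.00°
∠(j55 + 4.09) = arctan(55/4.09) = 85.75°
∠G(j55) = 90.00° − 85.75° = 4.25°

4.3 deg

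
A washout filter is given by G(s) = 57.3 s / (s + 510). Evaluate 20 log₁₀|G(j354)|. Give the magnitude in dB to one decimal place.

30.3 dB

|j354| = 354
|j354 + 510| = √(354² + 510²) = 620.8
|G(j354)| = 57.3 × 354 / 620.8 = 32.673
20 log₁₀(32.673) = 30.28 dB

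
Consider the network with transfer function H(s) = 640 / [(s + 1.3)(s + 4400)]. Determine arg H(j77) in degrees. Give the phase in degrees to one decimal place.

-90.0°

∠(j77 + 1.3) = arctan(77/1.3) = 89.03°
∠(j77 + 4400) = arctan(77/4400) = 1.00°
∠H(j77) = − (89.03° + 1.00°) = -90.04°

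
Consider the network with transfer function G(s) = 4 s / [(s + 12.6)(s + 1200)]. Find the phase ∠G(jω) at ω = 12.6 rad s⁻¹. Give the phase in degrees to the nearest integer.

44°

∠(j12.6) = 90.00°
∠(j12.6 + 12.6) = arctan(12.6/12.6) = 45.00°
∠(j12.6 + 1200) = arctan(12.6/1200) = 0.60°
∠G(j12.6) = 90.00° − (45.00° + 0.60°) = 44.40°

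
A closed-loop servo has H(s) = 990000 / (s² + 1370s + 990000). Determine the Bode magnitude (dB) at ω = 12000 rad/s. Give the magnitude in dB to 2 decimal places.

-43.25 dB

|(j12000)² + 1370(j12000) + 990000| = |-1.4301e+08 + j1.644e+07| = 1.44e+08
|H(j12000)| = 990000 / 1.44e+08 = 0.0068773
20 log₁₀(0.0068773) = -43.252 dB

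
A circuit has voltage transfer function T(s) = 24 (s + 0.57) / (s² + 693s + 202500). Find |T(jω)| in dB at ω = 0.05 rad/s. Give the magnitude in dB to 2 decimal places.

|j0.05 + 0.57| = √(0.05² + 0.57²) = 0.5722
|(j0.05)² + 693(j0.05) + 202500| = |2.025e+05 + j34.65| = 2.025e+05
|T(j0.05)| = 24 × 0.5722 / 2.025e+05 = 6.7815e-05
20 log₁₀(6.7815e-05) = -83.373 dB

-83.37 dB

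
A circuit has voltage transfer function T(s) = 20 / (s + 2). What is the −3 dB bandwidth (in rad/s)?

For a single-pole low-pass, the −3 dB point is at the pole: ω = 2 rad/s.

2 rad/s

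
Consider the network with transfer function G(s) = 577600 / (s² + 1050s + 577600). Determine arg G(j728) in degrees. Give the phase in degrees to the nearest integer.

-86°

∠[(j728)² + 1050(j728) + 577600] = ∠[47616 + j7.644e+05] = 86.44°
∠G(j728) = −86.44° = -86.44°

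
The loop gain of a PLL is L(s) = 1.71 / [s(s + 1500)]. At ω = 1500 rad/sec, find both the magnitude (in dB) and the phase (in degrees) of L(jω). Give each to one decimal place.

|j1500 + 1500| = √(1500² + 1500²) = 2121
|j1500| = 1500
|L(j1500)| = 1.71 / (2121 × 1500) = 5.374e-07
20 log₁₀(5.374e-07) = -125.39 dB
∠(j1500 + 1500) = arctan(1500/1500) = 45.00°
∠(j1500) = 90.00°
∠L(j1500) = − (45.00° + 90.00°) = -135.00°

|L| = -125.4 dB, ∠L = -135.0°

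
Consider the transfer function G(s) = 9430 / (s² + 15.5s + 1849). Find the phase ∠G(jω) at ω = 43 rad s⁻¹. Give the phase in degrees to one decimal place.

-90.0°

∠[(j43)² + 15.5(j43) + 1849] = ∠[0 + j666.5] = 90.00°
∠G(j43) = −90.00° = -90.00°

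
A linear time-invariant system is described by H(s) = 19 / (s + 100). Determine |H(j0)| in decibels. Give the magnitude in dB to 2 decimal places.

H(0) = 19 / 100 = 0.19
20 log₁₀(0.19) = -14.425 dB

-14.42 dB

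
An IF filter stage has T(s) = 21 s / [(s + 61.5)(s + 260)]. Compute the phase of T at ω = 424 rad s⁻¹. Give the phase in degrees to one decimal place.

∠(j424) = 90.00°
∠(j424 + 61.5) = arctan(424/61.5) = 81.75°
∠(j424 + 260) = arctan(424/260) = 58.48°
∠T(j424) = 90.00° − (81.75° + 58.48°) = -50.23°

-50.2°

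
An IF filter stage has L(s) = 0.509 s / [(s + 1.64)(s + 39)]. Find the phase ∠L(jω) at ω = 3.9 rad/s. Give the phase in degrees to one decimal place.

17.1 deg

∠(j3.9) = 90.00°
∠(j3.9 + 1.64) = arctan(3.9/1.64) = 67.19°
∠(j3.9 + 39) = arctan(3.9/39) = 5.71°
∠L(j3.9) = 90.00° − (67.19° + 5.71°) = 17.10°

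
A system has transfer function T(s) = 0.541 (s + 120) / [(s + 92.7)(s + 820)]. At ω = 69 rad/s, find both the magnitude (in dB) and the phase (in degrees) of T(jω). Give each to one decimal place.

|j69 + 120| = √(69² + 120²) = 138.4
|j69 + 92.7| = √(69² + 92.7²) = 115.6
|j69 + 820| = √(69² + 820²) = 822.9
|T(j69)| = 0.541 × 138.4 / (115.6 × 822.9) = 0.0007875
20 log₁₀(0.0007875) = -62.08 dB
∠(j69 + 120) = arctan(69/120) = 29.90°
∠(j69 + 92.7) = arctan(69/92.7) = 36.66°
∠(j69 + 820) = arctan(69/820) = 4.81°
∠T(j69) = 29.90° − (36.66° + 4.81°) = -11.57°

|T| = -62.1 dB, ∠T = -11.6°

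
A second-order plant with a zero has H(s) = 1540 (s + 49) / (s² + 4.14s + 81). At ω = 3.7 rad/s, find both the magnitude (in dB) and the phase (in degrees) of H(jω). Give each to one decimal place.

|j3.7 + 49| = √(3.7² + 49²) = 49.14
|(j3.7)² + 4.14(j3.7) + 81| = |67.31 + j15.318| = 69.03
|H(j3.7)| = 1540 × 49.14 / 69.03 = 1096.2
20 log₁₀(1096.2) = 60.80 dB
∠(j3.7 + 49) = arctan(3.7/49) = 4.32°
∠[(j3.7)² + 4.14(j3.7) + 81] = ∠[67.31 + j15.318] = 12.82°
∠H(j3.7) = 4.32° − 12.82° = -8.50°

|H| = 60.8 dB, ∠H = -8.5°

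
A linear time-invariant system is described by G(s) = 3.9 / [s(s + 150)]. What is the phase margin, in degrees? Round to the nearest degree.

90°

Gain crossover: |G(jω)| = 1 at ω ≈ 0.026 rad/sec.
∠G(j0.026) = −90° − arctan(0.026/150) ≈ -90.01°
PM = 180° + (-90.01°) = 89.99°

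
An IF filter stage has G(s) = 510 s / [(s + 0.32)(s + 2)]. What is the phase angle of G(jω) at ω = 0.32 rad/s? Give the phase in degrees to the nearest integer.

∠(j0.32) = 90.00°
∠(j0.32 + 0.32) = arctan(0.32/0.32) = 45.00°
∠(j0.32 + 2) = arctan(0.32/2) = 9.09°
∠G(j0.32) = 90.00° − (45.00° + 9.09°) = 35.91°

36°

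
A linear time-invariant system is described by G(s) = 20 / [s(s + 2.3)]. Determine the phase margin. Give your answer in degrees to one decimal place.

28.8 deg

Gain crossover: |G(jω)| = 1 at ω ≈ 4.19 rad/s.
∠G(j4.19) = −90° − arctan(4.19/2.3) ≈ -151.22°
PM = 180° + (-151.22°) = 28.78°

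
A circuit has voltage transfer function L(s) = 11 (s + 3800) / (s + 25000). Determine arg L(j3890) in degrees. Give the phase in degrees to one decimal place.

∠(j3890 + 3800) = arctan(3890/3800) = 45.67°
∠(j3890 + 25000) = arctan(3890/25000) = 8.84°
∠L(j3890) = 45.67° − 8.84° = 36.83°

36.8°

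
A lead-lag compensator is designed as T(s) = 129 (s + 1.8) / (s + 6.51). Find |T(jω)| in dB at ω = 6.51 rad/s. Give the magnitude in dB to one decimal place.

|j6.51 + 1.8| = √(6.51² + 1.8²) = 6.754
|j6.51 + 6.51| = √(6.51² + 6.51²) = 9.207
|T(j6.51)| = 129 × 6.754 / 9.207 = 94.639
20 log₁₀(94.639) = 39.52 dB

39.5 dB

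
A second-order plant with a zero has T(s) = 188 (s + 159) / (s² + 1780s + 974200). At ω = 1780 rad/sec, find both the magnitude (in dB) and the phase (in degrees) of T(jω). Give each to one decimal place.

|T| = -21.2 dB, ∠T = -39.8 deg

|j1780 + 159| = √(1780² + 159²) = 1787
|(j1780)² + 1780(j1780) + 974200| = |-2.1942e+06 + j3.1684e+06| = 3.854e+06
|T(j1780)| = 188 × 1787 / 3.854e+06 = 0.087175
20 log₁₀(0.087175) = -21.19 dB
∠(j1780 + 159) = arctan(1780/159) = 84.90°
∠[(j1780)² + 1780(j1780) + 974200] = ∠[-2.1942e+06 + j3.1684e+06] = 124.70°
∠T(j1780) = 84.90° − 124.70° = -39.81°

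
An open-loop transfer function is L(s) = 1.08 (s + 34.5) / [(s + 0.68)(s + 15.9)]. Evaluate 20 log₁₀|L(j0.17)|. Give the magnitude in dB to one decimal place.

|j0.17 + 34.5| = √(0.17² + 34.5²) = 34.5
|j0.17 + 0.68| = √(0.17² + 0.68²) = 0.7009
|j0.17 + 15.9| = √(0.17² + 15.9²) = 15.9
|L(j0.17)| = 1.08 × 34.5 / (0.7009 × 15.9) = 3.3431
20 log₁₀(3.3431) = 10.48 dB

10.5 dB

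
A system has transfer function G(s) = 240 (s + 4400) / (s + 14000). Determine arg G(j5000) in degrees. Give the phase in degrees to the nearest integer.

∠(j5000 + 4400) = arctan(5000/4400) = 48.65°
∠(j5000 + 14000) = arctan(5000/14000) = 19.65°
∠G(j5000) = 48.65° − 19.65° = 29.00°

29 deg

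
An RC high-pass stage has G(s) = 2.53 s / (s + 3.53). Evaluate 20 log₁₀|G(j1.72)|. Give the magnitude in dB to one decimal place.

|j1.72| = 1.72
|j1.72 + 3.53| = √(1.72² + 3.53²) = 3.927
|G(j1.72)| = 2.53 × 1.72 / 3.927 = 1.1082
20 log₁₀(1.1082) = 0.89 dB

0.9 dB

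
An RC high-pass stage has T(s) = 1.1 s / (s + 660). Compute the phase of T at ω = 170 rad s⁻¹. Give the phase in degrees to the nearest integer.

76°

∠(j170) = 90.00°
∠(j170 + 660) = arctan(170/660) = 14.44°
∠T(j170) = 90.00° − 14.44° = 75.56°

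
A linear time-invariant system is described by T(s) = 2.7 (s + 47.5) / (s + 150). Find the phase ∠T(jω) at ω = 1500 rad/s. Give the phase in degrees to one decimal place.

∠(j1500 + 47.5) = arctan(1500/47.5) = 88.19°
∠(j1500 + 150) = arctan(1500/150) = 84.29°
∠T(j1500) = 88.19° − 84.29° = 3.90°

3.9°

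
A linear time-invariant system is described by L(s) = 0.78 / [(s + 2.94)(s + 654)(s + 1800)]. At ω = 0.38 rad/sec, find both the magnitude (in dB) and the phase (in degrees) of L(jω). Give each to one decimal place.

|L| = -133.0 dB, ∠L = -7.4 deg

|j0.38 + 2.94| = √(0.38² + 2.94²) = 2.964
|j0.38 + 654| = √(0.38² + 654²) = 654
|j0.38 + 1800| = √(0.38² + 1800²) = 1800
|L(j0.38)| = 0.78 / (2.964 × 654 × 1800) = 2.2351e-07
20 log₁₀(2.2351e-07) = -133.01 dB
∠(j0.38 + 2.94) = arctan(0.38/2.94) = 7.36°
∠(j0.38 + 654) = arctan(0.38/654) = 0.03°
∠(j0.38 + 1800) = arctan(0.38/1800) = 0.01°
∠L(j0.38) = − (7.36° + 0.03° + 0.01°) = -7.41°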